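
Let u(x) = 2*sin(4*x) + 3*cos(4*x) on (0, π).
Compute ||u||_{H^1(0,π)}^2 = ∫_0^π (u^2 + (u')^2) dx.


||u||_{H^1(0,π)}^2 = 221*π/2

u'(x) = -12*sin(4*x) + 8*cos(4*x).
Expand u² and (u')² and integrate term by term on (0, π), using: for integers n ≥ 1, ∫_0^π sin²(nx) dx = ∫_0^π cos²(nx) dx = π/2; for n ≠ n', ∫_0^π sin(nx)sin(n'x) dx = ∫_0^π cos(nx)cos(n'x) dx = 0; and by product-to-sum, ∫_0^π sin(nx)cos(n'x) dx = ½∫_0^π [sin((n+n')x) + sin((n−n')x)] dx, which is 0 when n+n' is even and 2n/(n²−n'²) when n+n' is odd (it need not vanish on (0, π)).
  u² squared terms: (2)²·∫sin(4x)² dx = 4·π/2 = 2*π;  (3)²·∫cos(4x)² dx = 9·π/2 = 9*π/2.
  u² cross terms: 2·(2)·(3)·∫sin(4x)·cos(4x) dx = 12·(0) = 0.
  So ∫_0^π u² dx = 2*π + 9*π/2 + 0 = 13*π/2.
  (u')² squared terms: (-12)²·∫sin(4x)² dx = 144·π/2 = 72*π;  (8)²·∫cos(4x)² dx = 64·π/2 = 32*π.
  (u')² cross terms: 2·(-12)·(8)·∫sin(4x)·cos(4x) dx = -192·(0) = 0.
  So ∫_0^π (u')² dx = 72*π + 32*π + 0 = 104*π.
||u||_{H^1}^2 = (13*π/2) + (104*π) = 221*π/2.


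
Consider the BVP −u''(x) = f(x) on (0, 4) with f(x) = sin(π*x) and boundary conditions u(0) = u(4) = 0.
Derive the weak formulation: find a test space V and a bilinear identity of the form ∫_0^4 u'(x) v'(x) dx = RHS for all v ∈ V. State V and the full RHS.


V = H^1_0(0, 4) (so v(0) = v(4) = 0); weak form: ∫_0^4 u'v' dx = ∫_0^4 (sin(π*x)) v dx for all v ∈ V.

Multiply both sides by a test function v and integrate from 0 to 4:
  ∫_0^4 −u''(x) v(x) dx = ∫_0^4 f(x) v(x) dx.
Integrate the LHS by parts once:
  ∫_0^4 −u'' v dx = −[u'(x) v(x)]_0^4 + ∫_0^4 u'(x) v'(x) dx.
Thus ∫_0^4 u'(x) v'(x) dx = ∫_0^4 f(x) v(x) dx + [u'(x) v(x)]_0^4.
Choose V so that boundary terms are either known or forced to vanish.
u is Dirichlet: u(0) = u(4) = 0. Let V = H^1_0(0, 4); then v(0) = v(4) = 0, and [u' v]_0^4 = 0.
Weak formulation: find u (satisfying any essential BC) such that ∫_0^4 u'(x) v'(x) dx = ∫_0^4 f v dx for all v ∈ V.
Substituting f(x) = sin(π*x), the right-hand side is ∫_0^4 (sin(π*x)) v dx.


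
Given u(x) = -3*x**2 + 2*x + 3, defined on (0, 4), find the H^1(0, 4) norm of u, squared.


||u||_{H^1}^2 = 22508/15

The H^1 norm (squared) on an interval (0, L) is
  ||u||_{H^1}^2 = ∫_0^L u(x)^2 dx + ∫_0^L u'(x)^2 dx.
Compute u'(x) = 2 - 6*x.
Then u(x)^2 = 9*x**4 - 12*x**3 - 14*x**2 + 12*x + 9 and u'(x)^2 = 36*x**2 - 24*x + 4.
Integrate each monomial from 0 to 4 using ∫_0^4 c·x^n dx = c·4^(n+1)/(n+1):
  ∫_0^4 u(x)^2 dx = ∫_0^4 (9*x^4 - 12*x^3 - 14*x^2 + 12*x + 9) dx. Term by term:
    ∫_0^4 9*x^4 dx = 9216/5;  ∫_0^4 -12*x^3 dx = -768;  ∫_0^4 -14*x^2 dx = -896/3;
    ∫_0^4 12*x dx = 96;  ∫_0^4 9 dx = 36.
  Sum: 9216/5 − 768 − 896/3 + 96 + 36 = 13628/15.
  ∫_0^4 u'(x)^2 dx = ∫_0^4 (36*x^2 - 24*x + 4) dx. Term by term:
    ∫_0^4 36*x^2 dx = 768;  ∫_0^4 -24*x dx = -192;  ∫_0^4 4 dx = 16.
  Sum: 768 − 192 + 16 = 592.
Adding: ||u||_{H^1}^2 = 13628/15 + 592 = 22508/15.


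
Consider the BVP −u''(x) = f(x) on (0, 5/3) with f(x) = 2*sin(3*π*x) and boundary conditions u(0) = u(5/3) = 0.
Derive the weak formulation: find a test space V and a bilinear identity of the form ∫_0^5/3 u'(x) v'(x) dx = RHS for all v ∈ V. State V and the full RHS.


V = H^1_0(0, 5/3) (so v(0) = v(5/3) = 0); weak form: ∫_0^5/3 u'v' dx = ∫_0^5/3 (2*sin(3*π*x)) v dx for all v ∈ V.

Multiply both sides by a test function v and integrate from 0 to 5/3:
  ∫_0^5/3 −u''(x) v(x) dx = ∫_0^5/3 f(x) v(x) dx.
Integrate the LHS by parts once:
  ∫_0^5/3 −u'' v dx = −[u'(x) v(x)]_0^5/3 + ∫_0^5/3 u'(x) v'(x) dx.
Thus ∫_0^5/3 u'(x) v'(x) dx = ∫_0^5/3 f(x) v(x) dx + [u'(x) v(x)]_0^5/3.
Choose V so that boundary terms are either known or forced to vanish.
u is Dirichlet: u(0) = u(5/3) = 0. Let V = H^1_0(0, 5/3); then v(0) = v(5/3) = 0, and [u' v]_0^5/3 = 0.
Weak formulation: find u (satisfying any essential BC) such that ∫_0^5/3 u'(x) v'(x) dx = ∫_0^5/3 f v dx for all v ∈ V.
Substituting f(x) = 2*sin(3*π*x), the right-hand side is ∫_0^5/3 (2*sin(3*π*x)) v dx.


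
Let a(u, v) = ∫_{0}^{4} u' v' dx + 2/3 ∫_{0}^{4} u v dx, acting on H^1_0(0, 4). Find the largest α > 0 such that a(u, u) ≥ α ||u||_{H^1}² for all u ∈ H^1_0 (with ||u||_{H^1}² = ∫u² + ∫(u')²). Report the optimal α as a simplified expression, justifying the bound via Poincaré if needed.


α = (π^2 + 32/3)/(π^2 + 16)

Coercivity of a(·,·) on H^1_0(0, 4) means a(u, u) ≥ α ||u||_{H^1}² for every u ∈ H^1_0.
The interval has length L = 4, and Poincaré/coercivity depend only on L. Here a(u, u) = ∫(u')² + (2/3)·∫u².
Here 0 < c = 2/3 < 1. The condition a(u,u) ≥ α||u||_{H^1}² reads (1−α)∫(u')² ≥ (α−c)∫u². Any admissible α is ≤ 1 (rapidly oscillating u have ∫u²/∫(u')² → 0), and α = 1 would force 0 ≥ (1−c)∫u², impossible since c < 1; so 1−α > 0. By the sharp Poincaré inequality on H^1_0 of an interval of length L, ∫(u')² ≥ (π/L)²∫u² with equality for the first sine mode sin(π(x−x₀)/L) (x₀ the left endpoint), so the inequality holds for all u iff (1−α)(π/L)² ≥ α − c, i.e. α ≤ ((π/L)² + c)/((π/L)² + 1) = (1 + c(L/π)²)/(1 + (L/π)²). With (π/L)² = π^2/16 and c = 2/3, the largest admissible constant is α = ((π/L)² + c)/((π/L)² + 1).
Simplifying, α = (π^2 + 32/3)/(π^2 + 16).


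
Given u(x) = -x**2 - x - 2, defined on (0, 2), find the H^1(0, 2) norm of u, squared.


||u||_{H^1}^2 = 322/5

The H^1 norm (squared) on an interval (0, L) is
  ||u||_{H^1}^2 = ∫_0^L u(x)^2 dx + ∫_0^L u'(x)^2 dx.
Compute u'(x) = -2*x - 1.
Then u(x)^2 = x**4 + 2*x**3 + 5*x**2 + 4*x + 4 and u'(x)^2 = 4*x**2 + 4*x + 1.
Integrate each monomial from 0 to 2 using ∫_0^2 c·x^n dx = c·2^(n+1)/(n+1):
  ∫_0^2 u(x)^2 dx = ∫_0^2 (x^4 + 2*x^3 + 5*x^2 + 4*x + 4) dx. Term by term:
    ∫_0^2 x^4 dx = 32/5;  ∫_0^2 2*x^3 dx = 8;  ∫_0^2 5*x^2 dx = 40/3;
    ∫_0^2 4*x dx = 8;  ∫_0^2 4 dx = 8.
  Sum: 32/5 + 8 + 40/3 + 8 + 8 = 656/15.
  ∫_0^2 u'(x)^2 dx = ∫_0^2 (4*x^2 + 4*x + 1) dx. Term by term:
    ∫_0^2 4*x^2 dx = 32/3;  ∫_0^2 4*x dx = 8;  ∫_0^2 1 dx = 2.
  Sum: 32/3 + 8 + 2 = 62/3.
Adding: ||u||_{H^1}^2 = 656/15 + 62/3 = 322/5.


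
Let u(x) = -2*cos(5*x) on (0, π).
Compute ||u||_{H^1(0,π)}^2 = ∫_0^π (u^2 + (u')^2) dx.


||u||_{H^1(0,π)}^2 = 52*π

u'(x) = 10*sin(5*x).
Expand u² and (u')² and integrate term by term on (0, π), using: for integers n ≥ 1, ∫_0^π sin²(nx) dx = ∫_0^π cos²(nx) dx = π/2; for n ≠ n', ∫_0^π sin(nx)sin(n'x) dx = ∫_0^π cos(nx)cos(n'x) dx = 0; and by product-to-sum, ∫_0^π sin(nx)cos(n'x) dx = ½∫_0^π [sin((n+n')x) + sin((n−n')x)] dx, which is 0 when n+n' is even and 2n/(n²−n'²) when n+n' is odd (it need not vanish on (0, π)).
  u² squared terms: (-2)²·∫cos(5x)² dx = 4·π/2 = 2*π.
  So ∫_0^π u² dx = 2*π.
  (u')² squared terms: (10)²·∫sin(5x)² dx = 100·π/2 = 50*π.
  So ∫_0^π (u')² dx = 50*π.
||u||_{H^1}^2 = (2*π) + (50*π) = 52*π.


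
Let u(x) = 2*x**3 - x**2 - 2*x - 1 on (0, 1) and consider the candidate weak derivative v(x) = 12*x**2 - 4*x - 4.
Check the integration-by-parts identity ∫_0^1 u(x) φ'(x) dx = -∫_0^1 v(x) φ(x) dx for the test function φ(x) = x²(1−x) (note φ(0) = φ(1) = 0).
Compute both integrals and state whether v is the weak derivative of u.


LHS = 1/15, RHS = 2/15. No, v is not the weak derivative of u.

u(x) = 2*x**3 - x**2 - 2*x - 1, classical derivative u'(x) = 6*x**2 - 2*x - 2.
φ(x) = x²(1−x), so φ'(x) = x*(2 - 3*x).
Note φ(0) = φ(1) = 0, so the boundary term u·φ vanishes.
LHS = ∫_0^1 u(x) φ'(x) dx = ∫_0^1 (-6*x^5 + 7*x^4 + 4*x^3 - x^2 - 2*x) dx. Term by term:
  ∫_0^1 -6*x^5 dx = -1;  ∫_0^1 7*x^4 dx = 7/5;  ∫_0^1 4*x^3 dx = 1;
  ∫_0^1 -x^2 dx = -1/3;  ∫_0^1 -2*x dx = -1.
Sum: -1 + 7/5 + 1 − 1/3 − 1 = 1/15.
So LHS = 1/15.
∫_0^1 v(x) φ(x) dx = ∫_0^1 (-12*x^5 + 16*x^4 - 4*x^2) dx. Term by term:
  ∫_0^1 -12*x^5 dx = -2;  ∫_0^1 16*x^4 dx = 16/5;  ∫_0^1 -4*x^2 dx = -4/3.
Sum: -2 + 16/5 − 4/3 = -2/15.
So RHS = -∫_0^1 v(x) φ(x) dx = 2/15.
LHS − RHS = -1/15 ≠ 0, so the identity fails.
(For a valid weak derivative the identity must hold for EVERY test function, in particular this one. The failure shows v is NOT the weak derivative of u.)
Correct weak derivative would be u'(x) = 6*x**2 - 2*x - 2.


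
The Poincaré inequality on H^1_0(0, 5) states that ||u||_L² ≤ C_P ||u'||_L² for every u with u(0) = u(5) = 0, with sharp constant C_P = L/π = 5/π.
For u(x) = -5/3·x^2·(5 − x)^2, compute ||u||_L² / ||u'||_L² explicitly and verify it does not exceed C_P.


||u||_L² / ||u'||_L² = 5*sqrt(3)/6 < C_P = 5/π.

u(x) = -5/3·x^2·(5 − x)^2, so u'(x) = 10*x*(x*(5 - x) - (x - 5)^2)/3.
u(x) = -5/3·x^2·(5 − x)^2 vanishes at x = 0 and x = 5, so u ∈ H^1_0(0, 5). Differentiate via the product rule and integrate the resulting polynomials term by term.
  ∫_0^5 u² dx = ∫_0^5 (25*x^8/9 - 500*x^7/9 + 1250*x^6/3 - 12500*x^5/9 + 15625*x^4/9) dx. Term by term:
    ∫_0^5 25*x^8/9 dx = 48828125/81;  ∫_0^5 -500*x^7/9 dx = -48828125/18;  ∫_0^5 1250*x^6/3 dx = 97656250/21;
    ∫_0^5 -12500*x^5/9 dx = -97656250/27;  ∫_0^5 15625*x^4/9 dx = 9765625/9.
  Sum: 48828125/81 − 48828125/18 + 97656250/21 − 97656250/27 + 9765625/9 = 9765625/1134.
  ∫_0^5 (u')² dx = ∫_0^5 (400*x^6/9 - 2000*x^5/3 + 32500*x^4/9 - 25000*x^3/3 + 62500*x^2/9) dx. Term by term:
    ∫_0^5 400*x^6/9 dx = 31250000/63;  ∫_0^5 -2000*x^5/3 dx = -15625000/9;  ∫_0^5 32500*x^4/9 dx = 20312500/9;
    ∫_0^5 -25000*x^3/3 dx = -3906250/3;  ∫_0^5 62500*x^2/9 dx = 7812500/27.
  Sum: 31250000/63 − 15625000/9 + 20312500/9 − 3906250/3 + 7812500/27 = 781250/189.
∫_0^5 u² dx = 9765625/1134, so ||u||_L² = 3125*sqrt(14)/126.
∫_0^5 (u')² dx = 781250/189, so ||u'||_L² = 625*sqrt(42)/63.
Ratio ||u||_L² / ||u'||_L² = 5*sqrt(3)/6.
Sharp Poincaré constant on H^1_0(0, 5) is C_P = L/π = 5/π, achieved by sin(π/5·x).
A polynomial bump cannot attain the sharp Poincaré constant (only the first sine eigenfunction does), so the ratio is strictly less than C_P, consistent with ||u||_L² ≤ C_P ||u'||_L².


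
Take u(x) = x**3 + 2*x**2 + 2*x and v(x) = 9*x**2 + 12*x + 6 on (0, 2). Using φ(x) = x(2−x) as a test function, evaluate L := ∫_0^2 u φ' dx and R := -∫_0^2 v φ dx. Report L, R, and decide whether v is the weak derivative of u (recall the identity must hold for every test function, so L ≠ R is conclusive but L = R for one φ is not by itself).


LHS = -64/5, RHS = -192/5. No, v is not the weak derivative of u.

u(x) = x**3 + 2*x**2 + 2*x, classical derivative u'(x) = 3*x**2 + 4*x + 2.
φ(x) = x(2−x), so φ'(x) = 2 - 2*x.
Note φ(0) = φ(2) = 0, so the boundary term u·φ vanishes.
LHS = ∫_0^2 u(x) φ'(x) dx = ∫_0^2 (-2*x^4 - 2*x^3 + 4*x) dx. Term by term:
  ∫_0^2 -2*x^4 dx = -64/5;  ∫_0^2 -2*x^3 dx = -8;  ∫_0^2 4*x dx = 8.
Sum: -64/5 − 8 + 8 = -64/5.
So LHS = -64/5.
∫_0^2 v(x) φ(x) dx = ∫_0^2 (-9*x^4 + 6*x^3 + 18*x^2 + 12*x) dx. Term by term:
  ∫_0^2 -9*x^4 dx = -288/5;  ∫_0^2 6*x^3 dx = 24;  ∫_0^2 18*x^2 dx = 48;
  ∫_0^2 12*x dx = 24.
Sum: -288/5 + 24 + 48 + 24 = 192/5.
So RHS = -∫_0^2 v(x) φ(x) dx = -192/5.
LHS − RHS = 128/5 ≠ 0, so the identity fails.
(For a valid weak derivative the identity must hold for EVERY test function, in particular this one. The failure shows v is NOT the weak derivative of u.)
Correct weak derivative would be u'(x) = 3*x**2 + 4*x + 2.


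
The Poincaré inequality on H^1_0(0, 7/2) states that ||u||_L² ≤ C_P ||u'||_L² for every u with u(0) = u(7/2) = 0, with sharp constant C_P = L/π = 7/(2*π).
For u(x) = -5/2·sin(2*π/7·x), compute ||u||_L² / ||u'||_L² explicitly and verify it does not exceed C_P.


||u||_L² / ||u'||_L² = 7/(2*π) = C_P.

u(x) = -5/2·sin(2*π/7·x), so u'(x) = -5*π*cos(2*π*x/7)/7.
Writing u(x) = A·sin(kπx/L) with A = -5/2 and k = 1, use ∫_0^L sin²(kπx/L) dx = L/2 and ∫_0^L cos²(kπx/L) dx = L/2.
u² = 25/4·sin²(2*π/7·x) and (u')² = 25*π^2/49·cos²(2*π/7·x), and each of sin², cos² integrates to L/2 = 7/4 over (0, 7/2).
∫_0^7/2 u² dx = 175/16, so ||u||_L² = 5*sqrt(7)/4.
∫_0^7/2 (u')² dx = 25*π^2/28, so ||u'||_L² = 5*sqrt(7)*π/14.
Ratio ||u||_L² / ||u'||_L² = 7/(2*π).
Sharp Poincaré constant on H^1_0(0, 7/2) is C_P = L/π = 7/(2*π), achieved by sin(2*π/7·x).
This is the k = 1 eigenfunction (up to amplitude), so the ratio equals the sharp Poincaré constant exactly.


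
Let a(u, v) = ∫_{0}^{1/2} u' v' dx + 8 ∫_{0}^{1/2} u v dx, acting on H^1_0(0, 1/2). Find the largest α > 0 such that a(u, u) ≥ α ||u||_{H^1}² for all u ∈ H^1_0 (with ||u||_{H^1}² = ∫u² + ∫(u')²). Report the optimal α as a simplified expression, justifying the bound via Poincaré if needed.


α = 1

Coercivity of a(·,·) on H^1_0(0, 1/2) means a(u, u) ≥ α ||u||_{H^1}² for every u ∈ H^1_0.
The interval has length L = 1/2, and Poincaré/coercivity depend only on L. Here a(u, u) = ∫(u')² + (8)·∫u².
Here c = 8 ≥ 1, so a(u,u) = ∫(u')² + c∫u² ≥ ∫(u')² + ∫u² = ||u||_{H^1}², i.e. α = 1 works. No larger α is possible: a(u,u) ≥ α||u||_{H^1}² means (1−α)∫(u')² ≥ (α−c)∫u², and for the modes u_n = sin(nπ(x−x₀)/L) (x₀ the left endpoint) one has ∫u_n²/∫(u_n')² = (L/(nπ))² → 0, so a(u_n,u_n)/||u_n||_{H^1}² → 1. Hence the optimal constant is α = 1.
Therefore α = 1.


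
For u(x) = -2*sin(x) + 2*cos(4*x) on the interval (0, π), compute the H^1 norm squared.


||u||_{H^1(0,π)}^2 = 272/15 + 38*π

u'(x) = -8*sin(4*x) - 2*cos(x).
Expand u² and (u')² and integrate term by term on (0, π), using: for integers n ≥ 1, ∫_0^π sin²(nx) dx = ∫_0^π cos²(nx) dx = π/2; for n ≠ n', ∫_0^π sin(nx)sin(n'x) dx = ∫_0^π cos(nx)cos(n'x) dx = 0; and by product-to-sum, ∫_0^π sin(nx)cos(n'x) dx = ½∫_0^π [sin((n+n')x) + sin((n−n')x)] dx, which is 0 when n+n' is even and 2n/(n²−n'²) when n+n' is odd (it need not vanish on (0, π)).
  u² squared terms: (-2)²·∫sin(x)² dx = 4·π/2 = 2*π;  (2)²·∫cos(4x)² dx = 4·π/2 = 2*π.
  u² cross terms: 2·(-2)·(2)·∫sin(x)·cos(4x) dx = -8·(-2/15) = 16/15.
  So ∫_0^π u² dx = 2*π + 2*π + 16/15 = 16/15 + 4*π.
  (u')² squared terms: (-8)²·∫sin(4x)² dx = 64·π/2 = 32*π;  (-2)²·∫cos(x)² dx = 4·π/2 = 2*π.
  (u')² cross terms: 2·(-8)·(-2)·∫sin(4x)·cos(x) dx = 32·(8/15) = 256/15.
  So ∫_0^π (u')² dx = 32*π + 2*π + 256/15 = 256/15 + 34*π.
||u||_{H^1}^2 = (16/15 + 4*π) + (256/15 + 34*π) = 272/15 + 38*π.


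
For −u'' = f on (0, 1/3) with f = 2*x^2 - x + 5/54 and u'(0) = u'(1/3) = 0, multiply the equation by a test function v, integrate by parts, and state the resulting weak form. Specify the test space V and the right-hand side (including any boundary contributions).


V = H^1(0, 1/3) (no boundary constraint on v; u is determined up to an additive constant); weak form: ∫_0^1/3 u'v' dx = ∫_0^1/3 (2*x^2 - x + 5/54) v dx for all v ∈ V.

Multiply both sides by a test function v and integrate from 0 to 1/3:
  ∫_0^1/3 −u''(x) v(x) dx = ∫_0^1/3 f(x) v(x) dx.
Integrate the LHS by parts once:
  ∫_0^1/3 −u'' v dx = −[u'(x) v(x)]_0^1/3 + ∫_0^1/3 u'(x) v'(x) dx.
Thus ∫_0^1/3 u'(x) v'(x) dx = ∫_0^1/3 f(x) v(x) dx + [u'(x) v(x)]_0^1/3.
Choose V so that boundary terms are either known or forced to vanish.
u has homogeneous Neumann: u'(0) = u'(1/3) = 0. So [u' v]_0^1/3 = 0·v(1/3) − 0·v(0) = 0 for any v; take V = H^1(0, 1/3).
Weak formulation: find u (satisfying any essential BC) such that ∫_0^1/3 u'(x) v'(x) dx = ∫_0^1/3 f v dx for all v ∈ V (homogeneous Neumann, so boundary terms vanish).
Substituting f(x) = 2*x^2 - x + 5/54, the right-hand side is ∫_0^1/3 (2*x^2 - x + 5/54) v dx.
Compatibility check (pure Neumann): taking v ≡ 1 ∈ V gives 0 = ∫_0^1/3 f dx + (0) − (0), i.e. ∫_0^1/3 f dx must equal u'(0) − u'(1/3) = 0. Indeed ∫_0^1/3 (2*x^2 - x + 5/54) dx = 0, so the data are compatible. The solution is then unique only up to an additive constant (fix it e.g. by requiring ∫_0^1/3 u dx = 0).


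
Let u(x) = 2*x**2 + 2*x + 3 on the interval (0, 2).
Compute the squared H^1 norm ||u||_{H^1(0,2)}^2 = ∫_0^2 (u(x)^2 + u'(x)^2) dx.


||u||_{H^1}^2 = 3374/15

The H^1 norm (squared) on an interval (0, L) is
  ||u||_{H^1}^2 = ∫_0^L u(x)^2 dx + ∫_0^L u'(x)^2 dx.
Compute u'(x) = 4*x + 2.
Then u(x)^2 = 4*x**4 + 8*x**3 + 16*x**2 + 12*x + 9 and u'(x)^2 = 16*x**2 + 16*x + 4.
Integrate each monomial from 0 to 2 using ∫_0^2 c·x^n dx = c·2^(n+1)/(n+1):
  ∫_0^2 u(x)^2 dx = ∫_0^2 (4*x^4 + 8*x^3 + 16*x^2 + 12*x + 9) dx. Term by term:
    ∫_0^2 4*x^4 dx = 128/5;  ∫_0^2 8*x^3 dx = 32;  ∫_0^2 16*x^2 dx = 128/3;
    ∫_0^2 12*x dx = 24;  ∫_0^2 9 dx = 18.
  Sum: 128/5 + 32 + 128/3 + 24 + 18 = 2134/15.
  ∫_0^2 u'(x)^2 dx = ∫_0^2 (16*x^2 + 16*x + 4) dx. Term by term:
    ∫_0^2 16*x^2 dx = 128/3;  ∫_0^2 16*x dx = 32;  ∫_0^2 4 dx = 8.
  Sum: 128/3 + 32 + 8 = 248/3.
Adding: ||u||_{H^1}^2 = 2134/15 + 248/3 = 3374/15.


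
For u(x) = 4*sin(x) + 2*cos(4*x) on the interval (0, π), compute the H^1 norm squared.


||u||_{H^1(0,π)}^2 = -544/15 + 50*π

u'(x) = -8*sin(4*x) + 4*cos(x).
Expand u² and (u')² and integrate term by term on (0, π), using: for integers n ≥ 1, ∫_0^π sin²(nx) dx = ∫_0^π cos²(nx) dx = π/2; for n ≠ n', ∫_0^π sin(nx)sin(n'x) dx = ∫_0^π cos(nx)cos(n'x) dx = 0; and by product-to-sum, ∫_0^π sin(nx)cos(n'x) dx = ½∫_0^π [sin((n+n')x) + sin((n−n')x)] dx, which is 0 when n+n' is even and 2n/(n²−n'²) when n+n' is odd (it need not vanish on (0, π)).
  u² squared terms: (2)²·∫cos(4x)² dx = 4·π/2 = 2*π;  (4)²·∫sin(x)² dx = 16·π/2 = 8*π.
  u² cross terms: 2·(2)·(4)·∫cos(4x)·sin(x) dx = 16·(-2/15) = -32/15.
  So ∫_0^π u² dx = 2*π + 8*π − 32/15 = -32/15 + 10*π.
  (u')² squared terms: (-8)²·∫sin(4x)² dx = 64·π/2 = 32*π;  (4)²·∫cos(x)² dx = 16·π/2 = 8*π.
  (u')² cross terms: 2·(-8)·(4)·∫sin(4x)·cos(x) dx = -64·(8/15) = -512/15.
  So ∫_0^π (u')² dx = 32*π + 8*π − 512/15 = -512/15 + 40*π.
||u||_{H^1}^2 = (-32/15 + 10*π) + (-512/15 + 40*π) = -544/15 + 50*π.


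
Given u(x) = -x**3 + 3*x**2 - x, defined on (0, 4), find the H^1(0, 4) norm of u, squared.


||u||_{H^1}^2 = 10036/21

The H^1 norm (squared) on an interval (0, L) is
  ||u||_{H^1}^2 = ∫_0^L u(x)^2 dx + ∫_0^L u'(x)^2 dx.
Compute u'(x) = -3*x**2 + 6*x - 1.
Then u(x)^2 = x**6 - 6*x**5 + 11*x**4 - 6*x**3 + x**2 and u'(x)^2 = 9*x**4 - 36*x**3 + 42*x**2 - 12*x + 1.
Integrate each monomial from 0 to 4 using ∫_0^4 c·x^n dx = c·4^(n+1)/(n+1):
  ∫_0^4 u(x)^2 dx = ∫_0^4 (x^6 - 6*x^5 + 11*x^4 - 6*x^3 + x^2) dx. Term by term:
    ∫_0^4 x^6 dx = 16384/7;  ∫_0^4 -6*x^5 dx = -4096;  ∫_0^4 11*x^4 dx = 11264/5;
    ∫_0^4 -6*x^3 dx = -384;  ∫_0^4 x^2 dx = 64/3.
  Sum: 16384/7 − 4096 + 11264/5 − 384 + 64/3 = 14144/105.
  ∫_0^4 u'(x)^2 dx = ∫_0^4 (9*x^4 - 36*x^3 + 42*x^2 - 12*x + 1) dx. Term by term:
    ∫_0^4 9*x^4 dx = 9216/5;  ∫_0^4 -36*x^3 dx = -2304;  ∫_0^4 42*x^2 dx = 896;
    ∫_0^4 -12*x dx = -96;  ∫_0^4 1 dx = 4.
  Sum: 9216/5 − 2304 + 896 − 96 + 4 = 1716/5.
Adding: ||u||_{H^1}^2 = 14144/105 + 1716/5 = 10036/21.


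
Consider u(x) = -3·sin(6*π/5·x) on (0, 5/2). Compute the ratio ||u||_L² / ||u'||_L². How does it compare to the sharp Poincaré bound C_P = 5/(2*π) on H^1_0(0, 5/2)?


||u||_L² / ||u'||_L² = 5/(6*π) < C_P = 5/(2*π).

u(x) = -3·sin(6*π/5·x), so u'(x) = -18*π*cos(6*π*x/5)/5.
Writing u(x) = A·sin(kπx/L) with A = -3 and k = 3, use ∫_0^L sin²(kπx/L) dx = L/2 and ∫_0^L cos²(kπx/L) dx = L/2.
u² = 9·sin²(6*π/5·x) and (u')² = 324*π^2/25·cos²(6*π/5·x), and each of sin², cos² integrates to L/2 = 5/4 over (0, 5/2).
∫_0^5/2 u² dx = 45/4, so ||u||_L² = 3*sqrt(5)/2.
∫_0^5/2 (u')² dx = 81*π^2/5, so ||u'||_L² = 9*sqrt(5)*π/5.
Ratio ||u||_L² / ||u'||_L² = 5/(6*π).
Sharp Poincaré constant on H^1_0(0, 5/2) is C_P = L/π = 5/(2*π), achieved by sin(2*π/5·x).
This is the k = 3 harmonic; the ratio L/(kπ) is strictly less than C_P = L/π, consistent with the sharp inequality ||u||_L² ≤ C_P ||u'||_L².


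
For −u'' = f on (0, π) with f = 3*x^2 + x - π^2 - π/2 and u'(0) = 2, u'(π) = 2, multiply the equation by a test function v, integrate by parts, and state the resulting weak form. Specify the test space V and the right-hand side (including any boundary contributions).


V = H^1(0, π) (v unrestricted at boundary; u is determined up to an additive constant); weak form: ∫_0^π u'v' dx = ∫_0^π (3*x^2 + x - π^2 - π/2) v dx + 2·v(π) − 2·v(0) for all v ∈ V.

Multiply both sides by a test function v and integrate from 0 to π:
  ∫_0^π −u''(x) v(x) dx = ∫_0^π f(x) v(x) dx.
Integrate the LHS by parts once:
  ∫_0^π −u'' v dx = −[u'(x) v(x)]_0^π + ∫_0^π u'(x) v'(x) dx.
Thus ∫_0^π u'(x) v'(x) dx = ∫_0^π f(x) v(x) dx + [u'(x) v(x)]_0^π.
Choose V so that boundary terms are either known or forced to vanish.
u has inhomogeneous Neumann u'(0) = 2, u'(π) = 2. [u' v]_0^π = (2)·v(π) − (2)·v(0) = 2·v(π) − 2·v(0). Take V = H^1(0, π); boundary term becomes part of RHS.
Weak formulation: find u (satisfying any essential BC) such that ∫_0^π u'(x) v'(x) dx = ∫_0^π f v dx + 2·v(π) − 2·v(0) for all v ∈ V (Neumann data are natural BCs: they enter the RHS as boundary terms).
Substituting f(x) = 3*x^2 + x - π^2 - π/2, the right-hand side is ∫_0^π (3*x^2 + x - π^2 - π/2) v dx + 2·v(π) − 2·v(0).
Compatibility check (pure Neumann): taking v ≡ 1 ∈ V gives 0 = ∫_0^π f dx + (2) − (2), i.e. ∫_0^π f dx must equal u'(0) − u'(π) = 0. Indeed ∫_0^π (3*x^2 + x - π^2 - π/2) dx = 0, so the data are compatible. The solution is then unique only up to an additive constant (fix it e.g. by requiring ∫_0^π u dx = 0).


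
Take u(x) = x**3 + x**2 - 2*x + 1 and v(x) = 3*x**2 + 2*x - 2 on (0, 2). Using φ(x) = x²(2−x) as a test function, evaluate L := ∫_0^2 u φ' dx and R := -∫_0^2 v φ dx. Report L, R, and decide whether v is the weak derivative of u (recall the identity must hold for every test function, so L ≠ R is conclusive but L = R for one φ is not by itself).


LHS = -104/15, RHS = -104/15. Yes, v = u' weakly.

u(x) = x**3 + x**2 - 2*x + 1, classical derivative u'(x) = 3*x**2 + 2*x - 2.
φ(x) = x²(2−x), so φ'(x) = x*(4 - 3*x).
Note φ(0) = φ(2) = 0, so the boundary term u·φ vanishes.
LHS = ∫_0^2 u(x) φ'(x) dx = ∫_0^2 (-3*x^5 + x^4 + 10*x^3 - 11*x^2 + 4*x) dx. Term by term:
  ∫_0^2 -3*x^5 dx = -32;  ∫_0^2 x^4 dx = 32/5;  ∫_0^2 10*x^3 dx = 40;
  ∫_0^2 -11*x^2 dx = -88/3;  ∫_0^2 4*x dx = 8.
Sum: -32 + 32/5 + 40 − 88/3 + 8 = -104/15.
So LHS = -104/15.
∫_0^2 v(x) φ(x) dx = ∫_0^2 (-3*x^5 + 4*x^4 + 6*x^3 - 4*x^2) dx. Term by term:
  ∫_0^2 -3*x^5 dx = -32;  ∫_0^2 4*x^4 dx = 128/5;  ∫_0^2 6*x^3 dx = 24;
  ∫_0^2 -4*x^2 dx = -32/3.
Sum: -32 + 128/5 + 24 − 32/3 = 104/15.
So RHS = -∫_0^2 v(x) φ(x) dx = -104/15.
LHS = RHS, so the identity holds for this test φ.
Moreover u is smooth here and v(x) = u'(x) = 3*x**2 + 2*x - 2 pointwise, so the identity holds for every test function. Hence v is the weak derivative of u.


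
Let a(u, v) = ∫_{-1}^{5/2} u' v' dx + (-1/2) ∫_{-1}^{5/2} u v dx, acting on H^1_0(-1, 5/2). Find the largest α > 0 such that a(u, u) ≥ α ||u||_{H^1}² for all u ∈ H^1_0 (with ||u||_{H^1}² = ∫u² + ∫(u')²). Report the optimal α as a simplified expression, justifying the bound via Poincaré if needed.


α = (-49 + 8*π^2)/(2*(4*π^2 + 49))

Coercivity of a(·,·) on H^1_0(-1, 5/2) means a(u, u) ≥ α ||u||_{H^1}² for every u ∈ H^1_0.
The interval has length L = 7/2, and Poincaré/coercivity depend only on L. Here a(u, u) = ∫(u')² + (-1/2)·∫u².
Here c = -1/2 < 0 with |c| < (π/L)² = 4*π^2/49, so coercivity still holds. The condition a(u,u) ≥ α||u||_{H^1}² reads (1−α)∫(u')² ≥ (α−c)∫u². Any admissible α is ≤ 1 (rapidly oscillating u have ∫u²/∫(u')² → 0), and α = 1 would force 0 ≥ (1−c)∫u², impossible since c < 1; so 1−α > 0. By the sharp Poincaré inequality on H^1_0 of an interval of length L, ∫(u')² ≥ (π/L)²∫u² with equality for the first sine mode sin(π(x−x₀)/L) (x₀ the left endpoint), so the inequality holds for all u iff (1−α)(π/L)² ≥ α − c, i.e. α ≤ ((π/L)² + c)/((π/L)² + 1) = (1 + c(L/π)²)/(1 + (L/π)²). (Direct route, valid since c ≤ 0: Poincaré gives c∫u² ≥ c(L/π)²∫(u')², so a(u,u) ≥ (1 + c(L/π)²)∫(u')², while ||u||_{H^1}² ≤ (1 + (L/π)²)∫(u')²; dividing yields the same α.) With (π/L)² = 4*π^2/49 and c = -1/2, the largest admissible constant is α = ((π/L)² + c)/((π/L)² + 1).
Simplifying, α = (-49 + 8*π^2)/(2*(4*π^2 + 49)).


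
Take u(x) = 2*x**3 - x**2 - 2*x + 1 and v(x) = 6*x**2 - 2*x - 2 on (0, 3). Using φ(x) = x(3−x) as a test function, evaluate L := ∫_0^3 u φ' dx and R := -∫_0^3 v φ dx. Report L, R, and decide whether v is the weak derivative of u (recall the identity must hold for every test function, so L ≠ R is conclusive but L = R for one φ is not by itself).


LHS = -252/5, RHS = -252/5. Yes, v = u' weakly.

u(x) = 2*x**3 - x**2 - 2*x + 1, classical derivative u'(x) = 6*x**2 - 2*x - 2.
φ(x) = x(3−x), so φ'(x) = 3 - 2*x.
Note φ(0) = φ(3) = 0, so the boundary term u·φ vanishes.
LHS = ∫_0^3 u(x) φ'(x) dx = ∫_0^3 (-4*x^4 + 8*x^3 + x^2 - 8*x + 3) dx. Term by term:
  ∫_0^3 -4*x^4 dx = -972/5;  ∫_0^3 8*x^3 dx = 162;  ∫_0^3 x^2 dx = 9;
  ∫_0^3 -8*x dx = -36;  ∫_0^3 3 dx = 9.
Sum: -972/5 + 162 + 9 − 36 + 9 = -252/5.
So LHS = -252/5.
∫_0^3 v(x) φ(x) dx = ∫_0^3 (-6*x^4 + 20*x^3 - 4*x^2 - 6*x) dx. Term by term:
  ∫_0^3 -6*x^4 dx = -1458/5;  ∫_0^3 20*x^3 dx = 405;  ∫_0^3 -4*x^2 dx = -36;
  ∫_0^3 -6*x dx = -27.
Sum: -1458/5 + 405 − 36 − 27 = 252/5.
So RHS = -∫_0^3 v(x) φ(x) dx = -252/5.
LHS = RHS, so the identity holds for this test φ.
Moreover u is smooth here and v(x) = u'(x) = 6*x**2 - 2*x - 2 pointwise, so the identity holds for every test function. Hence v is the weak derivative of u.


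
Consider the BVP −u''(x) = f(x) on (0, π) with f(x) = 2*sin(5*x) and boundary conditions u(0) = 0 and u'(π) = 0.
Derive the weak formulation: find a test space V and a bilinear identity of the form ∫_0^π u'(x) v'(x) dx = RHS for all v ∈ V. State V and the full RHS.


V = {v ∈ H^1(0, π) : v(0) = 0} (test functions vanish at x = 0 where u is specified); weak form: ∫_0^π u'v' dx = ∫_0^π (2*sin(5*x)) v dx for all v ∈ V.

Multiply both sides by a test function v and integrate from 0 to π:
  ∫_0^π −u''(x) v(x) dx = ∫_0^π f(x) v(x) dx.
Integrate the LHS by parts once:
  ∫_0^π −u'' v dx = −[u'(x) v(x)]_0^π + ∫_0^π u'(x) v'(x) dx.
Thus ∫_0^π u'(x) v'(x) dx = ∫_0^π f(x) v(x) dx + [u'(x) v(x)]_0^π.
Choose V so that boundary terms are either known or forced to vanish.
Mixed BC: u(0) = 0 (Dirichlet) and u'(π) = 0 (Neumann). Define V = {v ∈ H^1(0, π) : v(0) = 0}. Then [u' v]_0^π = u'(π)·v(π) − u'(0)·0 = 0.
Weak formulation: find u (satisfying any essential BC) such that ∫_0^π u'(x) v'(x) dx = ∫_0^π f v dx for all v ∈ V (Dirichlet at 0 absorbed into V; the Neumann datum at x = π is zero, so no boundary term remains).
Substituting f(x) = 2*sin(5*x), the right-hand side is ∫_0^π (2*sin(5*x)) v dx.


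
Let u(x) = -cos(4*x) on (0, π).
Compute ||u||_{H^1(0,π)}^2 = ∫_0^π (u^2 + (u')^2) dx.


||u||_{H^1(0,π)}^2 = 17*π/2

u'(x) = 4*sin(4*x).
Expand u² and (u')² and integrate term by term on (0, π), using: for integers n ≥ 1, ∫_0^π sin²(nx) dx = ∫_0^π cos²(nx) dx = π/2; for n ≠ n', ∫_0^π sin(nx)sin(n'x) dx = ∫_0^π cos(nx)cos(n'x) dx = 0; and by product-to-sum, ∫_0^π sin(nx)cos(n'x) dx = ½∫_0^π [sin((n+n')x) + sin((n−n')x)] dx, which is 0 when n+n' is even and 2n/(n²−n'²) when n+n' is odd (it need not vanish on (0, π)).
  u² squared terms: (-1)²·∫cos(4x)² dx = 1·π/2 = π/2.
  So ∫_0^π u² dx = π/2.
  (u')² squared terms: (4)²·∫sin(4x)² dx = 16·π/2 = 8*π.
  So ∫_0^π (u')² dx = 8*π.
||u||_{H^1}^2 = (π/2) + (8*π) = 17*π/2.


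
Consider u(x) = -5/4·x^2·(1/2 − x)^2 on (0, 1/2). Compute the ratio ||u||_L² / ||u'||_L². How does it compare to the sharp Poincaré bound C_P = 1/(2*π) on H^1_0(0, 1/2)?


||u||_L² / ||u'||_L² = sqrt(3)/12 < C_P = 1/(2*π).

u(x) = -5/4·x^2·(1/2 − x)^2, so u'(x) = 5*x*(-8*x^2 + 6*x - 1)/8.
u(x) = -5/4·x^2·(1/2 − x)^2 vanishes at x = 0 and x = 1/2, so u ∈ H^1_0(0, 1/2). Differentiate via the product rule and integrate the resulting polynomials term by term.
  ∫_0^1/2 u² dx = ∫_0^1/2 (25*x^8/16 - 25*x^7/8 + 75*x^6/32 - 25*x^5/32 + 25*x^4/256) dx. Term by term:
    ∫_0^1/2 25*x^8/16 dx = 25/73728;  ∫_0^1/2 -25*x^7/8 dx = -25/16384;  ∫_0^1/2 75*x^6/32 dx = 75/28672;
    ∫_0^1/2 -25*x^5/32 dx = -25/12288;  ∫_0^1/2 25*x^4/256 dx = 5/8192.
  Sum: 25/73728 − 25/16384 + 75/28672 − 25/12288 + 5/8192 = 5/1032192.
  ∫_0^1/2 (u')² dx = ∫_0^1/2 (25*x^6 - 75*x^5/2 + 325*x^4/16 - 75*x^3/16 + 25*x^2/64) dx. Term by term:
    ∫_0^1/2 25*x^6 dx = 25/896;  ∫_0^1/2 -75*x^5/2 dx = -25/256;  ∫_0^1/2 325*x^4/16 dx = 65/512;
    ∫_0^1/2 -75*x^3/16 dx = -75/1024;  ∫_0^1/2 25*x^2/64 dx = 25/1536.
  Sum: 25/896 − 25/256 + 65/512 − 75/1024 + 25/1536 = 5/21504.
∫_0^1/2 u² dx = 5/1032192, so ||u||_L² = sqrt(35)/2688.
∫_0^1/2 (u')² dx = 5/21504, so ||u'||_L² = sqrt(105)/672.
Ratio ||u||_L² / ||u'||_L² = sqrt(3)/12.
Sharp Poincaré constant on H^1_0(0, 1/2) is C_P = L/π = 1/(2*π), achieved by sin(2*π·x).
A polynomial bump cannot attain the sharp Poincaré constant (only the first sine eigenfunction does), so the ratio is strictly less than C_P, consistent with ||u||_L² ≤ C_P ||u'||_L².


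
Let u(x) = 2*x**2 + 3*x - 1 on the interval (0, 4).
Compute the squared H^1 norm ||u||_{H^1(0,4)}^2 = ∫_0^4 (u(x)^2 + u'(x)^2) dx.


||u||_{H^1}^2 = 11096/5

The H^1 norm (squared) on an interval (0, L) is
  ||u||_{H^1}^2 = ∫_0^L u(x)^2 dx + ∫_0^L u'(x)^2 dx.
Compute u'(x) = 4*x + 3.
Then u(x)^2 = 4*x**4 + 12*x**3 + 5*x**2 - 6*x + 1 and u'(x)^2 = 16*x**2 + 24*x + 9.
Integrate each monomial from 0 to 4 using ∫_0^4 c·x^n dx = c·4^(n+1)/(n+1):
  ∫_0^4 u(x)^2 dx = ∫_0^4 (4*x^4 + 12*x^3 + 5*x^2 - 6*x + 1) dx. Term by term:
    ∫_0^4 4*x^4 dx = 4096/5;  ∫_0^4 12*x^3 dx = 768;  ∫_0^4 5*x^2 dx = 320/3;
    ∫_0^4 -6*x dx = -48;  ∫_0^4 1 dx = 4.
  Sum: 4096/5 + 768 + 320/3 − 48 + 4 = 24748/15.
  ∫_0^4 u'(x)^2 dx = ∫_0^4 (16*x^2 + 24*x + 9) dx. Term by term:
    ∫_0^4 16*x^2 dx = 1024/3;  ∫_0^4 24*x dx = 192;  ∫_0^4 9 dx = 36.
  Sum: 1024/3 + 192 + 36 = 1708/3.
Adding: ||u||_{H^1}^2 = 24748/15 + 1708/3 = 11096/5.


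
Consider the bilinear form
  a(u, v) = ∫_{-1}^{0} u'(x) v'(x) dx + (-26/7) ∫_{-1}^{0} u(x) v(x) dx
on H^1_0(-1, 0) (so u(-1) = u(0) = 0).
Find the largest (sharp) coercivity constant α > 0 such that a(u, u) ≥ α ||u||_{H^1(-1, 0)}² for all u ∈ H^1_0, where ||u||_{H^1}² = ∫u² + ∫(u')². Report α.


α = (-26/7 + π^2)/(1 + π^2)

Coercivity of a(·,·) on H^1_0(-1, 0) means a(u, u) ≥ α ||u||_{H^1}² for every u ∈ H^1_0.
The interval has length L = 1, and Poincaré/coercivity depend only on L. Here a(u, u) = ∫(u')² + (-26/7)·∫u².
Here c = -26/7 < 0 with |c| < (π/L)² = π^2, so coercivity still holds. The condition a(u,u) ≥ α||u||_{H^1}² reads (1−α)∫(u')² ≥ (α−c)∫u². Any admissible α is ≤ 1 (rapidly oscillating u have ∫u²/∫(u')² → 0), and α = 1 would force 0 ≥ (1−c)∫u², impossible since c < 1; so 1−α > 0. By the sharp Poincaré inequality on H^1_0 of an interval of length L, ∫(u')² ≥ (π/L)²∫u² with equality for the first sine mode sin(π(x−x₀)/L) (x₀ the left endpoint), so the inequality holds for all u iff (1−α)(π/L)² ≥ α − c, i.e. α ≤ ((π/L)² + c)/((π/L)² + 1) = (1 + c(L/π)²)/(1 + (L/π)²). (Direct route, valid since c ≤ 0: Poincaré gives c∫u² ≥ c(L/π)²∫(u')², so a(u,u) ≥ (1 + c(L/π)²)∫(u')², while ||u||_{H^1}² ≤ (1 + (L/π)²)∫(u')²; dividing yields the same α.) With (π/L)² = π^2 and c = -26/7, the largest admissible constant is α = ((π/L)² + c)/((π/L)² + 1).
Simplifying, α = (-26/7 + π^2)/(1 + π^2).


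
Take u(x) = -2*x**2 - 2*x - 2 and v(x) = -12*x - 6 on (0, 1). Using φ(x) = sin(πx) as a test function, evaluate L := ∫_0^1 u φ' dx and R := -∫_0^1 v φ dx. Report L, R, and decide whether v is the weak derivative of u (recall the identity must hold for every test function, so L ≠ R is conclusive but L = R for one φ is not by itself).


LHS = 8/π, RHS = 24/π. No, v is not the weak derivative of u.

u(x) = -2*x**2 - 2*x - 2, classical derivative u'(x) = -4*x - 2.
φ(x) = sin(πx), so φ'(x) = π*cos(π*x).
Note φ(0) = φ(1) = 0, so the boundary term u·φ vanishes.
LHS = ∫_0^1 u(x) φ'(x) dx = ∫_0^1 (-2*π*x^2*cos(π*x) - 2*π*x*cos(π*x) - 2*π*cos(π*x)) dx. Term by term:
  ∫_0^1 -2*π*cos(π*x) dx = 0;  ∫_0^1 -2*π*x*cos(π*x) dx = 4/π;  ∫_0^1 -2*π*x^2*cos(π*x) dx = 4/π.
Sum: 0 + 4/π + 4/π = 8/π.
So LHS = 8/π.
∫_0^1 v(x) φ(x) dx = ∫_0^1 (-12*x*sin(π*x) - 6*sin(π*x)) dx. Term by term:
  ∫_0^1 -6*sin(π*x) dx = -12/π;  ∫_0^1 -12*x*sin(π*x) dx = -12/π.
Sum: -12/π − 12/π = -24/π.
So RHS = -∫_0^1 v(x) φ(x) dx = 24/π.
LHS − RHS = -16/π ≠ 0, so the identity fails.
(For a valid weak derivative the identity must hold for EVERY test function, in particular this one. The failure shows v is NOT the weak derivative of u.)
Correct weak derivative would be u'(x) = -4*x - 2.


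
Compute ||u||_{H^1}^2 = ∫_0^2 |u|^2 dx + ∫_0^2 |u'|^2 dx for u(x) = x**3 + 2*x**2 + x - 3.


||u||_{H^1}^2 = 2088/7

The H^1 norm (squared) on an interval (0, L) is
  ||u||_{H^1}^2 = ∫_0^L u(x)^2 dx + ∫_0^L u'(x)^2 dx.
Compute u'(x) = 3*x**2 + 4*x + 1.
Then u(x)^2 = x**6 + 4*x**5 + 6*x**4 - 2*x**3 - 11*x**2 - 6*x + 9 and u'(x)^2 = 9*x**4 + 24*x**3 + 22*x**2 + 8*x + 1.
Integrate each monomial from 0 to 2 using ∫_0^2 c·x^n dx = c·2^(n+1)/(n+1):
  ∫_0^2 u(x)^2 dx = ∫_0^2 (x^6 + 4*x^5 + 6*x^4 - 2*x^3 - 11*x^2 - 6*x + 9) dx. Term by term:
    ∫_0^2 x^6 dx = 128/7;  ∫_0^2 4*x^5 dx = 128/3;  ∫_0^2 6*x^4 dx = 192/5;
    ∫_0^2 -2*x^3 dx = -8;  ∫_0^2 -11*x^2 dx = -88/3;  ∫_0^2 -6*x dx = -12;
    ∫_0^2 9 dx = 18.
  Sum: 128/7 + 128/3 + 192/5 − 8 − 88/3 − 12 + 18 = 7142/105.
  ∫_0^2 u'(x)^2 dx = ∫_0^2 (9*x^4 + 24*x^3 + 22*x^2 + 8*x + 1) dx. Term by term:
    ∫_0^2 9*x^4 dx = 288/5;  ∫_0^2 24*x^3 dx = 96;  ∫_0^2 22*x^2 dx = 176/3;
    ∫_0^2 8*x dx = 16;  ∫_0^2 1 dx = 2.
  Sum: 288/5 + 96 + 176/3 + 16 + 2 = 3454/15.
Adding: ||u||_{H^1}^2 = 7142/105 + 3454/15 = 2088/7.


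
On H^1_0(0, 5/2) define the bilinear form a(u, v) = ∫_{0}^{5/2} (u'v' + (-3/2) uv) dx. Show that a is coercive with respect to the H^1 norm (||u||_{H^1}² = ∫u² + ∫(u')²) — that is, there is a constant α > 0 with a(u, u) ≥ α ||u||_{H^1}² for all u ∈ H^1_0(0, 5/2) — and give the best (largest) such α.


α = (-75 + 8*π^2)/(2*(25 + 4*π^2))

Coercivity of a(·,·) on H^1_0(0, 5/2) means a(u, u) ≥ α ||u||_{H^1}² for every u ∈ H^1_0.
The interval has length L = 5/2, and Poincaré/coercivity depend only on L. Here a(u, u) = ∫(u')² + (-3/2)·∫u².
Here c = -3/2 < 0 with |c| < (π/L)² = 4*π^2/25, so coercivity still holds. The condition a(u,u) ≥ α||u||_{H^1}² reads (1−α)∫(u')² ≥ (α−c)∫u². Any admissible α is ≤ 1 (rapidly oscillating u have ∫u²/∫(u')² → 0), and α = 1 would force 0 ≥ (1−c)∫u², impossible since c < 1; so 1−α > 0. By the sharp Poincaré inequality on H^1_0 of an interval of length L, ∫(u')² ≥ (π/L)²∫u² with equality for the first sine mode sin(π(x−x₀)/L) (x₀ the left endpoint), so the inequality holds for all u iff (1−α)(π/L)² ≥ α − c, i.e. α ≤ ((π/L)² + c)/((π/L)² + 1) = (1 + c(L/π)²)/(1 + (L/π)²). (Direct route, valid since c ≤ 0: Poincaré gives c∫u² ≥ c(L/π)²∫(u')², so a(u,u) ≥ (1 + c(L/π)²)∫(u')², while ||u||_{H^1}² ≤ (1 + (L/π)²)∫(u')²; dividing yields the same α.) With (π/L)² = 4*π^2/25 and c = -3/2, the largest admissible constant is α = ((π/L)² + c)/((π/L)² + 1).
Simplifying, α = (-75 + 8*π^2)/(2*(25 + 4*π^2)).


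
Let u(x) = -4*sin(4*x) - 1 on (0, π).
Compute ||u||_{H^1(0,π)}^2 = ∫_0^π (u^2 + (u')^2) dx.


||u||_{H^1(0,π)}^2 = 137*π

u'(x) = -16*cos(4*x).
Expand u² and (u')² and integrate term by term on (0, π), using: for integers n ≥ 1, ∫_0^π sin²(nx) dx = ∫_0^π cos²(nx) dx = π/2; for n ≠ n', ∫_0^π sin(nx)sin(n'x) dx = ∫_0^π cos(nx)cos(n'x) dx = 0; and by product-to-sum, ∫_0^π sin(nx)cos(n'x) dx = ½∫_0^π [sin((n+n')x) + sin((n−n')x)] dx, which is 0 when n+n' is even and 2n/(n²−n'²) when n+n' is odd (it need not vanish on (0, π)). For the constant mode: ∫_0^π 1 dx = π, ∫_0^π cos(nx) dx = 0, ∫_0^π sin(nx) dx = (1−(−1)^n)/n.
  u² squared terms: (-1)²·∫1 dx = 1·π = π;  (-4)²·∫sin(4x)² dx = 16·π/2 = 8*π.
  u² cross terms: 2·(-1)·(-4)·∫1·sin(4x) dx = 8·(0) = 0.
  So ∫_0^π u² dx = π + 8*π + 0 = 9*π.
  (u')² squared terms: (-16)²·∫cos(4x)² dx = 256·π/2 = 128*π.
  So ∫_0^π (u')² dx = 128*π.
||u||_{H^1}^2 = (9*π) + (128*π) = 137*π.


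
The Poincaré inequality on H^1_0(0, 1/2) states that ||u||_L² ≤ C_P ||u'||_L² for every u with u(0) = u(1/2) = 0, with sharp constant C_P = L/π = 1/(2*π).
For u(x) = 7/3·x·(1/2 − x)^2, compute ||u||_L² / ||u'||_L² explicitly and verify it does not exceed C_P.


||u||_L² / ||u'||_L² = sqrt(14)/28 < C_P = 1/(2*π).

u(x) = 7/3·x·(1/2 − x)^2, so u'(x) = 7*x^2 - 14*x/3 + 7/12.
u(x) = 7/3·x·(1/2 − x)^2 vanishes at x = 0 and x = 1/2, so u ∈ H^1_0(0, 1/2). Differentiate via the product rule and integrate the resulting polynomials term by term.
  ∫_0^1/2 u² dx = ∫_0^1/2 (49*x^6/9 - 98*x^5/9 + 49*x^4/6 - 49*x^3/18 + 49*x^2/144) dx. Term by term:
    ∫_0^1/2 49*x^6/9 dx = 7/1152;  ∫_0^1/2 -98*x^5/9 dx = -49/1728;  ∫_0^1/2 49*x^4/6 dx = 49/960;
    ∫_0^1/2 -49*x^3/18 dx = -49/1152;  ∫_0^1/2 49*x^2/144 dx = 49/3456.
  Sum: 7/1152 − 49/1728 + 49/960 − 49/1152 + 49/3456 = 7/17280.
  ∫_0^1/2 (u')² dx = ∫_0^1/2 (49*x^4 - 196*x^3/3 + 539*x^2/18 - 49*x/9 + 49/144) dx. Term by term:
    ∫_0^1/2 49*x^4 dx = 49/160;  ∫_0^1/2 -196*x^3/3 dx = -49/48;  ∫_0^1/2 539*x^2/18 dx = 539/432;
    ∫_0^1/2 -49*x/9 dx = -49/72;  ∫_0^1/2 49/144 dx = 49/288.
  Sum: 49/160 − 49/48 + 539/432 − 49/72 + 49/288 = 49/2160.
∫_0^1/2 u² dx = 7/17280, so ||u||_L² = sqrt(210)/720.
∫_0^1/2 (u')² dx = 49/2160, so ||u'||_L² = 7*sqrt(15)/180.
Ratio ||u||_L² / ||u'||_L² = sqrt(14)/28.
Sharp Poincaré constant on H^1_0(0, 1/2) is C_P = L/π = 1/(2*π), achieved by sin(2*π·x).
A polynomial bump cannot attain the sharp Poincaré constant (only the first sine eigenfunction does), so the ratio is strictly less than C_P, consistent with ||u||_L² ≤ C_P ||u'||_L².


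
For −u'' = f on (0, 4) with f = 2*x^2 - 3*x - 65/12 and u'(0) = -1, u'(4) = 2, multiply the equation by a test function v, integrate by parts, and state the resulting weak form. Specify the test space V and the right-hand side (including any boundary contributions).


V = H^1(0, 4) (v unrestricted at boundary; u is determined up to an additive constant); weak form: ∫_0^4 u'v' dx = ∫_0^4 (2*x^2 - 3*x - 65/12) v dx + 2·v(4) + v(0) for all v ∈ V.

Multiply both sides by a test function v and integrate from 0 to 4:
  ∫_0^4 −u''(x) v(x) dx = ∫_0^4 f(x) v(x) dx.
Integrate the LHS by parts once:
  ∫_0^4 −u'' v dx = −[u'(x) v(x)]_0^4 + ∫_0^4 u'(x) v'(x) dx.
Thus ∫_0^4 u'(x) v'(x) dx = ∫_0^4 f(x) v(x) dx + [u'(x) v(x)]_0^4.
Choose V so that boundary terms are either known or forced to vanish.
u has inhomogeneous Neumann u'(0) = -1, u'(4) = 2. [u' v]_0^4 = (2)·v(4) − (-1)·v(0) = 2·v(4) + v(0). Take V = H^1(0, 4); boundary term becomes part of RHS.
Weak formulation: find u (satisfying any essential BC) such that ∫_0^4 u'(x) v'(x) dx = ∫_0^4 f v dx + 2·v(4) + v(0) for all v ∈ V (Neumann data are natural BCs: they enter the RHS as boundary terms).
Substituting f(x) = 2*x^2 - 3*x - 65/12, the right-hand side is ∫_0^4 (2*x^2 - 3*x - 65/12) v dx + 2·v(4) + v(0).
Compatibility check (pure Neumann): taking v ≡ 1 ∈ V gives 0 = ∫_0^4 f dx + (2) − (-1), i.e. ∫_0^4 f dx must equal u'(0) − u'(4) = -3. Indeed ∫_0^4 (2*x^2 - 3*x - 65/12) dx = -3, so the data are compatible. The solution is then unique only up to an additive constant (fix it e.g. by requiring ∫_0^4 u dx = 0).
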